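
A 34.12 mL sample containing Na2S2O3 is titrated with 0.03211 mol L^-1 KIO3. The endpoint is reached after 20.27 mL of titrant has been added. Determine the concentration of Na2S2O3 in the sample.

0.114 M

n(KIO3) = 0.03211 x 0.02027 = 0.0006509 mol.
From the balanced equation, 1 mol KIO3 reacts with 6 mol Na2S2O3, so n(Na2S2O3) = 0.0006509 x 6/1 = 0.003905 mol.
[Na2S2O3] = 0.003905 / 0.03412 L = 0.114 M.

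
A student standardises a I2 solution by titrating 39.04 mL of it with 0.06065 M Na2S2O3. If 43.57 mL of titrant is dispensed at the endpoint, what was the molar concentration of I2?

0.0338 M

n(Na2S2O3) = 0.06065 x 0.04357 = 0.002643 mol.
From the balanced equation, 2 mol Na2S2O3 reacts with 1 mol I2, so n(I2) = 0.002643 x 1/2 = 0.001321 mol.
[I2] = 0.001321 / 0.03904 L = 0.0338 M.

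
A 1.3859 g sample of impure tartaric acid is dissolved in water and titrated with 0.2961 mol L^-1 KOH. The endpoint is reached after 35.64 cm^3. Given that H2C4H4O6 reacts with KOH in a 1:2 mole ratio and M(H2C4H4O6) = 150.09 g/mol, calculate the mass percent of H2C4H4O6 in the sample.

n(KOH) = 0.2961 x 0.03564 = 0.01055 mol.
n(H2C4H4O6) = 0.01055 / 2 = 0.005277 mol.
mass of H2C4H4O6 = 0.005277 x 150.09 = 0.7920 g.
% purity = 0.7920 / 1.3859 x 100 = 57.1%.

57.1%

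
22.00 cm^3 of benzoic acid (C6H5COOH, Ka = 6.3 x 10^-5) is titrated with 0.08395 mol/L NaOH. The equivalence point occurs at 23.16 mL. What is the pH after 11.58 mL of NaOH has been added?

11.58 mL is exactly half the equivalence volume (23.16/2), i.e. the half-equivalence point.
There, n(HA) = n(A^-), so pH = pKa = -log(6.3 x 10^-5) = 4.20.

4.20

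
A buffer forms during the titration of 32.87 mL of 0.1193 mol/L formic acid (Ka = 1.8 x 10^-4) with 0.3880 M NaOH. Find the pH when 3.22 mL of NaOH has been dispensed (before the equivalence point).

3.41

Initial n(HCOOH) = 0.1193 x 0.03287 = 0.003921 mol.
n(NaOH) added = 0.3880 x 0.003220 = 0.001249 mol, converting that many moles of HCOOH to HCOO-.
Remaining n(HCOOH) = 0.002672 mol; n(HCOO-) = 0.001249 mol.
By Henderson-Hasselbalch, pH = pKa + log([A^-]/[HA]) = 3.74 + log(0.001249/0.002672) = 3.74 + (-0.33) = 3.41.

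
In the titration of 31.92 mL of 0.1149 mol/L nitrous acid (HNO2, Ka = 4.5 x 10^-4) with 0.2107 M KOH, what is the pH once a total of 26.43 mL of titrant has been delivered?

n(acid) = 0.1149 x 0.03192 = 0.003668 mol; n(KOH) added = 0.2107 x 0.02643 = 0.005569 mol.
Base is in excess by 0.005569 - 0.003668 = 0.001901 mol in a total volume of 0.05835 L.
[OH^-] = 0.001901/0.05835 = 0.03258 M, so pOH = 1.49 and pH = 14.00 - 1.49 = 12.51.

12.51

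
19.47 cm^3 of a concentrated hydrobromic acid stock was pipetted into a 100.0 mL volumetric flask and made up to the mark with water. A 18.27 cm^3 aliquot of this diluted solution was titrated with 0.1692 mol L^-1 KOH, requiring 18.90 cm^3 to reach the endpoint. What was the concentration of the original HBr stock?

0.899 M

n(KOH) = 0.1692 x 0.01890 = 0.003198 mol.
n(HBr) in the aliquot = 0.003198 mol.
[diluted HBr] = 0.003198 / 0.01827 = 0.1750 M.
Dilution factor = 100.0/19.47 = 5.136, so [stock] = 0.1750 x 5.136 = 0.899 M.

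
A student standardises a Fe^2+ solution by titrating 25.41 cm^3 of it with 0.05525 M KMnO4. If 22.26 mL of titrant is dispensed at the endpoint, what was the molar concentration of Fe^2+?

n(KMnO4) = 0.05525 x 0.02226 = 0.001230 mol.
From the balanced equation, 1 mol KMnO4 reacts with 5 mol Fe^2+, so n(Fe^2+) = 0.001230 x 5/1 = 0.006149 mol.
[Fe^2+] = 0.006149 / 0.02541 L = 0.242 M.

0.242 M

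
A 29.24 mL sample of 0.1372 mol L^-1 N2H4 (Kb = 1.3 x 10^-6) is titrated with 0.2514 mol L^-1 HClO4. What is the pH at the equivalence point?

4.58

n(N2H4) = 0.1372 x 0.02924 = 0.004012 mol; V(HClO4) at equivalence = 0.004012/0.2514 = 0.01596 L.
At equivalence the base is fully converted to N2H5+; total volume = 0.04520 L, so [N2H5+] = 0.004012/0.04520 = 0.08876 M.
Ka(N2H5+) = Kw/Kb = 1.0e-14 / 1.3 x 10^-6 = 7.69e-9.
[H^+] = sqrt(Ka x [N2H5+]) = sqrt(7.69e-9 x 0.08876) = 2.61e-5 M.
pH = -log(2.61e-5) = 4.58.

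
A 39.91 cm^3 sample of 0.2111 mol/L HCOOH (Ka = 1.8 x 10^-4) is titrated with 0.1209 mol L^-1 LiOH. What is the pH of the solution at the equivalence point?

8.32

n(HCOOH) = 0.2111 x 0.03991 = 0.008425 mol; V(LiOH) at equivalence = 0.008425/0.1209 = 0.06969 L.
At equivalence all the acid is converted to HCOO-; total volume = 0.03991 + 0.06969 = 0.1096 L, so [HCOO-] = 0.008425/0.1096 = 0.07687 M.
Kb = Kw/Ka = 1.0e-14 / 1.8 x 10^-4 = 5.56e-11.
[OH^-] = sqrt(Kb x [HCOO-]) = sqrt(5.56e-11 x 0.07687) = 2.07e-6 M.
pOH = 5.68, so pH = 14.00 - 5.68 = 8.32.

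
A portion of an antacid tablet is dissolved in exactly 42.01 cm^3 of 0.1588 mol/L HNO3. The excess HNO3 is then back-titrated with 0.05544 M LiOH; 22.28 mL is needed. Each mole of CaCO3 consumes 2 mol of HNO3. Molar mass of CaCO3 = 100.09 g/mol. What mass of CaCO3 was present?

0.272 g

Total n(HNO3) added = 0.1588 x 0.04201 = 0.006671 mol.
n(LiOH) used = 0.05544 x 0.02228 = 0.001235 mol, which equals the excess n(HNO3).
So n(HNO3) consumed by the sample = 0.006671 - 0.001235 = 0.005436 mol.
n(CaCO3) = 0.005436 / 2 = 0.002718 mol.
mass = 0.002718 mol x 100.09 g/mol = 0.272 g.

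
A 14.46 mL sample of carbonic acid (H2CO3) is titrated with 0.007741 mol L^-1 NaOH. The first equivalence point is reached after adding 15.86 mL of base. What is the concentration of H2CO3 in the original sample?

0.00849 M

n(NaOH) = 0.007741 x 0.01586 = 0.0001228 mol.
At the first equivalence point, 1 mol OH^- react per mol H2CO3, so n(H2CO3) = 0.0001228 / 1 = 0.0001228 mol.
[H2CO3] = 0.0001228 / 0.01446 L = 0.00849 M.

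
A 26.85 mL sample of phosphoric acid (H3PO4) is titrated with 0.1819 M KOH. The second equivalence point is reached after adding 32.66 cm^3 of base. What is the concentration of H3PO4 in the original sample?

n(KOH) = 0.1819 x 0.03266 = 0.005941 mol.
At the second equivalence point, 2 mol OH^- react per mol H3PO4, so n(H3PO4) = 0.005941 / 2 = 0.002970 mol.
[H3PO4] = 0.002970 / 0.02685 L = 0.111 M.

0.111 M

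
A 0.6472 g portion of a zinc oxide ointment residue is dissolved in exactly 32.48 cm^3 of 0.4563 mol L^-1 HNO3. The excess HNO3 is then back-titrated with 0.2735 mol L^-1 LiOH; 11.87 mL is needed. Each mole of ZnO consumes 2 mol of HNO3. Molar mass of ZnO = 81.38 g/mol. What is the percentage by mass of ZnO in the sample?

72.8%

Total n(HNO3) added = 0.4563 x 0.03248 = 0.01482 mol.
n(LiOH) used = 0.2735 x 0.01187 = 0.003246 mol, which equals the excess n(HNO3).
So n(HNO3) consumed by the sample = 0.01482 - 0.003246 = 0.01157 mol.
n(ZnO) = 0.01157 / 2 = 0.005787 mol.
mass ZnO = 0.005787 x 81.38 = 0.4710 g, so %ZnO = 0.4710/0.6472 x 100 = 72.8%.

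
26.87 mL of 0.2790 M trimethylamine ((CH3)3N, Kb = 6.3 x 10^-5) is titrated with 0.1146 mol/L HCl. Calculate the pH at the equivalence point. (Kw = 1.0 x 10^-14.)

5.44

n((CH3)3N) = 0.2790 x 0.02687 = 0.007497 mol; V(HCl) at equivalence = 0.007497/0.1146 = 0.06542 L.
At equivalence the base is fully converted to (CH3)3NH+; total volume = 0.09229 L, so [(CH3)3NH+] = 0.007497/0.09229 = 0.08123 M.
Ka((CH3)3NH+) = Kw/Kb = 1.0e-14 / 6.3 x 10^-5 = 1.59e-10.
[H^+] = sqrt(Ka x [(CH3)3NH+]) = sqrt(1.59e-10 x 0.08123) = 3.59e-6 M.
pH = -log(3.59e-6) = 5.44.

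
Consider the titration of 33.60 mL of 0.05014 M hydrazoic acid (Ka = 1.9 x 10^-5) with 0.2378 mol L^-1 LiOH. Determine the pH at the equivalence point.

n(HN3) = 0.05014 x 0.03360 = 0.001685 mol; V(LiOH) at equivalence = 0.001685/0.2378 = 0.007085 L.
At equivalence all the acid is converted to N3-; total volume = 0.03360 + 0.007085 = 0.04068 L, so [N3-] = 0.001685/0.04068 = 0.04141 M.
Kb = Kw/Ka = 1.0e-14 / 1.9 x 10^-5 = 5.26e-10.
[OH^-] = sqrt(Kb x [N3-]) = sqrt(5.26e-10 x 0.04141) = 4.67e-6 M.
pOH = 5.33, so pH = 14.00 - 5.33 = 8.67.

8.67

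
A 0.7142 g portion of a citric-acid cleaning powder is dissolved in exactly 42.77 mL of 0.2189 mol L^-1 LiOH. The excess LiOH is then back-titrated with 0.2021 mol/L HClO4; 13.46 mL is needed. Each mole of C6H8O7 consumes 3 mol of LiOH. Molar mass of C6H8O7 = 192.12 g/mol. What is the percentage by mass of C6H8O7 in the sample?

Total n(LiOH) added = 0.2189 x 0.04277 = 0.009362 mol.
n(HClO4) used = 0.2021 x 0.01346 = 0.002720 mol, which equals the excess n(LiOH).
So n(LiOH) consumed by the sample = 0.009362 - 0.002720 = 0.006642 mol.
n(C6H8O7) = 0.006642 / 3 = 0.002214 mol.
mass C6H8O7 = 0.002214 x 192.12 = 0.4254 g, so %C6H8O7 = 0.4254/0.7142 x 100 = 59.6%.

59.6%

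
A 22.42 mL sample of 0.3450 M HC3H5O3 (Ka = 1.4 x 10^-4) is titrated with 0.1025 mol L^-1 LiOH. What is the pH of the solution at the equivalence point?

8.38

n(HC3H5O3) = 0.3450 x 0.02242 = 0.007735 mol; V(LiOH) at equivalence = 0.007735/0.1025 = 0.07546 L.
At equivalence all the acid is converted to C3H5O3-; total volume = 0.02242 + 0.07546 = 0.09788 L, so [C3H5O3-] = 0.007735/0.09788 = 0.07902 M.
Kb = Kw/Ka = 1.0e-14 / 1.4 x 10^-4 = 7.14e-11.
[OH^-] = sqrt(Kb x [C3H5O3-]) = sqrt(7.14e-11 x 0.07902) = 2.38e-6 M.
pOH = 5.62, so pH = 14.00 - 5.62 = 8.38.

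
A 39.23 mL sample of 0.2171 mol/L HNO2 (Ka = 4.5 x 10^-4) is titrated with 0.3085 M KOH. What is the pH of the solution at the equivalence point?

8.23

n(HNO2) = 0.2171 x 0.03923 = 0.008517 mol; V(KOH) at equivalence = 0.008517/0.3085 = 0.02761 L.
At equivalence all the acid is converted to NO2-; total volume = 0.03923 + 0.02761 = 0.06684 L, so [NO2-] = 0.008517/0.06684 = 0.1274 M.
Kb = Kw/Ka = 1.0e-14 / 4.5 x 10^-4 = 2.22e-11.
[OH^-] = sqrt(Kb x [NO2-]) = sqrt(2.22e-11 x 0.1274) = 1.68e-6 M.
pOH = 5.77, so pH = 14.00 - 5.77 = 8.23.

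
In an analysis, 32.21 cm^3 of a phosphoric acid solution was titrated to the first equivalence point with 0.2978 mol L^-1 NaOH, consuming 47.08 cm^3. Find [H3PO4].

0.435 M

n(NaOH) = 0.2978 x 0.04708 = 0.01402 mol.
At the first equivalence point, 1 mol OH^- react per mol H3PO4, so n(H3PO4) = 0.01402 / 1 = 0.01402 mol.
[H3PO4] = 0.01402 / 0.03221 L = 0.435 M.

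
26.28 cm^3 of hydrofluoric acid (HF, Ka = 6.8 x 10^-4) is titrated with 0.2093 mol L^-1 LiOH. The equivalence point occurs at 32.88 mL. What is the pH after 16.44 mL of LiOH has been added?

16.44 mL is exactly half the equivalence volume (32.88/2), i.e. the half-equivalence point.
There, n(HA) = n(A^-), so pH = pKa = -log(6.8 x 10^-4) = 3.17.

3.17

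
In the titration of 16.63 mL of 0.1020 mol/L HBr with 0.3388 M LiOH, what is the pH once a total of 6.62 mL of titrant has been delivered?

12.37

n(acid) = 0.1020 x 0.01663 = 0.001696 mol; n(LiOH) added = 0.3388 x 0.006620 = 0.002243 mol.
Base is in excess by 0.002243 - 0.001696 = 0.0005466 mol in a total volume of 0.02325 L.
[OH^-] = 0.0005466/0.02325 = 0.02351 M, so pOH = 1.63 and pH = 14.00 - 1.63 = 12.37.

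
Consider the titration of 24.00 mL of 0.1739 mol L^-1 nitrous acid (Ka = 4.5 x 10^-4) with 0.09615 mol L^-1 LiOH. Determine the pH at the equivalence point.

n(HNO2) = 0.1739 x 0.02400 = 0.004174 mol; V(LiOH) at equivalence = 0.004174/0.09615 = 0.04341 L.
At equivalence all the acid is converted to NO2-; total volume = 0.02400 + 0.04341 = 0.06741 L, so [NO2-] = 0.004174/0.06741 = 0.06192 M.
Kb = Kw/Ka = 1.0e-14 / 4.5 x 10^-4 = 2.22e-11.
[OH^-] = sqrt(Kb x [NO2-]) = sqrt(2.22e-11 x 0.06192) = 1.17e-6 M.
pOH = 5.93, so pH = 14.00 - 5.93 = 8.07.

8.07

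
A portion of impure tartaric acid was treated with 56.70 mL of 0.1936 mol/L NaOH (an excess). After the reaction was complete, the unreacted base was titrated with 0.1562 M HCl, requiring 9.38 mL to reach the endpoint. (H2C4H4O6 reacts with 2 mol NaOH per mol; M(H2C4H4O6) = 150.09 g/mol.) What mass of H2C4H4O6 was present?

0.714 g

Total n(NaOH) added = 0.1936 x 0.05670 = 0.01098 mol.
n(HCl) used = 0.1562 x 0.009380 = 0.001465 mol, which equals the excess n(NaOH).
So n(NaOH) consumed by the sample = 0.01098 - 0.001465 = 0.009512 mol.
n(H2C4H4O6) = 0.009512 / 2 = 0.004756 mol.
mass = 0.004756 mol x 150.09 g/mol = 0.714 g.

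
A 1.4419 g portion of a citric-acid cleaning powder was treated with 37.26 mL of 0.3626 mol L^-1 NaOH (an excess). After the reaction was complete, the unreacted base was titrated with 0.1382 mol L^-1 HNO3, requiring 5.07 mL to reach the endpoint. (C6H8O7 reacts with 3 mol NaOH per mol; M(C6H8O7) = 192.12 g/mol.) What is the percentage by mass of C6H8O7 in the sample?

56.9%

Total n(NaOH) added = 0.3626 x 0.03726 = 0.01351 mol.
n(HNO3) used = 0.1382 x 0.005070 = 0.0007007 mol, which equals the excess n(NaOH).
So n(NaOH) consumed by the sample = 0.01351 - 0.0007007 = 0.01281 mol.
n(C6H8O7) = 0.01281 / 3 = 0.004270 mol.
mass C6H8O7 = 0.004270 x 192.12 = 0.8203 g, so %C6H8O7 = 0.8203/1.4419 x 100 = 56.9%.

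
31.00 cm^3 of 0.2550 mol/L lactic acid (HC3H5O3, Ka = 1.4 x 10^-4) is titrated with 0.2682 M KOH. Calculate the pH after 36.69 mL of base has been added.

n(acid) = 0.2550 x 0.03100 = 0.007905 mol; n(KOH) added = 0.2682 x 0.03669 = 0.009840 mol.
Base is in excess by 0.009840 - 0.007905 = 0.001935 mol in a total volume of 0.06769 L.
[OH^-] = 0.001935/0.06769 = 0.02859 M, so pOH = 1.54 and pH = 14.00 - 1.54 = 12.46.

12.46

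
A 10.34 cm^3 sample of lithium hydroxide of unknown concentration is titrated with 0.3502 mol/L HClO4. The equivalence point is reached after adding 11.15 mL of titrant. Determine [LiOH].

0.378 M

n(HClO4) delivered = 0.3502 x 0.01115 = 0.003905 mol.
For a 1:1 reaction, n(LiOH) = 0.003905 mol.
[LiOH] = 0.003905 mol / 0.01034 L = 0.378 M.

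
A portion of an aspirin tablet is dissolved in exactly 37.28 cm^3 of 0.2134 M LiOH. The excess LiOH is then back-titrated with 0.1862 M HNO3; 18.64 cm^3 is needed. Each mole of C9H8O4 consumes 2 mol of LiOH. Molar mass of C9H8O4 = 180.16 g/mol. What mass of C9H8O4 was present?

0.404 g

Total n(LiOH) added = 0.2134 x 0.03728 = 0.007956 mol.
n(HNO3) used = 0.1862 x 0.01864 = 0.003471 mol, which equals the excess n(LiOH).
So n(LiOH) consumed by the sample = 0.007956 - 0.003471 = 0.004485 mol.
n(C9H8O4) = 0.004485 / 2 = 0.002242 mol.
mass = 0.002242 mol x 180.16 g/mol = 0.404 g.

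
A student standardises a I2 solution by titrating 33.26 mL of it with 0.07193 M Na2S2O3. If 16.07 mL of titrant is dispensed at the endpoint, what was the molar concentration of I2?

n(Na2S2O3) = 0.07193 x 0.01607 = 0.001156 mol.
From the balanced equation, 2 mol Na2S2O3 reacts with 1 mol I2, so n(I2) = 0.001156 x 1/2 = 0.0005780 mol.
[I2] = 0.0005780 / 0.03326 L = 0.0174 M.

0.0174 M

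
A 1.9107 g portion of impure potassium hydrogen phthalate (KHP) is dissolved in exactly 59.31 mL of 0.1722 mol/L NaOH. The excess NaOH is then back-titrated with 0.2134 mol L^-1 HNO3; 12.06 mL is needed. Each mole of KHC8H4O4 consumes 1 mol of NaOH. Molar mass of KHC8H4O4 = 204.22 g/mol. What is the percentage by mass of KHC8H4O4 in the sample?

Total n(NaOH) added = 0.1722 x 0.05931 = 0.01021 mol.
n(HNO3) used = 0.2134 x 0.01206 = 0.002574 mol, which equals the excess n(NaOH).
So n(NaOH) consumed by the sample = 0.01021 - 0.002574 = 0.007640 mol.
n(KHC8H4O4) = 0.007640 / 1 = 0.007640 mol.
mass KHC8H4O4 = 0.007640 x 204.22 = 1.560 g, so %KHC8H4O4 = 1.560/1.9107 x 100 = 81.7%.

81.7%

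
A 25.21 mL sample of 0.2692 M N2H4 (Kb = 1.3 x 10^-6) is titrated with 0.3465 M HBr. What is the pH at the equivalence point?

4.47

n(N2H4) = 0.2692 x 0.02521 = 0.006787 mol; V(HBr) at equivalence = 0.006787/0.3465 = 0.01959 L.
At equivalence the base is fully converted to N2H5+; total volume = 0.04480 L, so [N2H5+] = 0.006787/0.04480 = 0.1515 M.
Ka(N2H5+) = Kw/Kb = 1.0e-14 / 1.3 x 10^-6 = 7.69e-9.
[H^+] = sqrt(Ka x [N2H5+]) = sqrt(7.69e-9 x 0.1515) = 3.41e-5 M.
pH = -log(3.41e-5) = 4.47.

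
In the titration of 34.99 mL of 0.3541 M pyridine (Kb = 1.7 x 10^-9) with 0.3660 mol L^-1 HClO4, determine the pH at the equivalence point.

n(C5H5N) = 0.3541 x 0.03499 = 0.01239 mol; V(HClO4) at equivalence = 0.01239/0.3660 = 0.03385 L.
At equivalence the base is fully converted to C5H5NH+; total volume = 0.06884 L, so [C5H5NH+] = 0.01239/0.06884 = 0.1800 M.
Ka(C5H5NH+) = Kw/Kb = 1.0e-14 / 1.7 x 10^-9 = 5.88e-6.
[H^+] = sqrt(Ka x [C5H5NH+]) = sqrt(5.88e-6 x 0.1800) = 0.00103 M.
pH = -log(0.00103) = 2.99.

2.99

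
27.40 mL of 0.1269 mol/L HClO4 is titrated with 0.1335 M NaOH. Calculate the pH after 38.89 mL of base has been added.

n(acid) = 0.1269 x 0.02740 = 0.003477 mol; n(NaOH) added = 0.1335 x 0.03889 = 0.005192 mol.
Base is in excess by 0.005192 - 0.003477 = 0.001715 mol in a total volume of 0.06629 L.
[OH^-] = 0.001715/0.06629 = 0.02587 M, so pOH = 1.59 and pH = 14.00 - 1.59 = 12.41.

12.41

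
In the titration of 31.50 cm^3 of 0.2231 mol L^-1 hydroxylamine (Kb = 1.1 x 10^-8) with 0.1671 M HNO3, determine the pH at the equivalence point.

3.53

n(NH2OH) = 0.2231 x 0.03150 = 0.007028 mol; V(HNO3) at equivalence = 0.007028/0.1671 = 0.04206 L.
At equivalence the base is fully converted to NH3OH+; total volume = 0.07356 L, so [NH3OH+] = 0.007028/0.07356 = 0.09554 M.
Ka(NH3OH+) = Kw/Kb = 1.0e-14 / 1.1 x 10^-8 = 9.09e-7.
[H^+] = sqrt(Ka x [NH3OH+]) = sqrt(9.09e-7 x 0.09554) = 0.000295 M.
pH = -log(0.000295) = 3.53.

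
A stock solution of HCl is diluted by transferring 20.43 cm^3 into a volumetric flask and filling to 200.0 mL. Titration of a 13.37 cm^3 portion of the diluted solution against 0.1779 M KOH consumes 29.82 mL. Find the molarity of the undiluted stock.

3.88 M

n(KOH) = 0.1779 x 0.02982 = 0.005305 mol.
n(HCl) in the aliquot = 0.005305 mol.
[diluted HCl] = 0.005305 / 0.01337 = 0.3968 M.
Dilution factor = 200.0/20.43 = 9.790, so [stock] = 0.3968 x 9.790 = 3.88 M.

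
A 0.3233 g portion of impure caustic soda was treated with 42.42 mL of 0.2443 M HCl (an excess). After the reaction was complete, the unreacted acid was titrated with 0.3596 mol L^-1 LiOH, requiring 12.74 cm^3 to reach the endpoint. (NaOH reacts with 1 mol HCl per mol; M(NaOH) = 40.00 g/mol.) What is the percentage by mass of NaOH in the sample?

71.5%

Total n(HCl) added = 0.2443 x 0.04242 = 0.01036 mol.
n(LiOH) used = 0.3596 x 0.01274 = 0.004581 mol, which equals the excess n(HCl).
So n(HCl) consumed by the sample = 0.01036 - 0.004581 = 0.005782 mol.
n(NaOH) = 0.005782 / 1 = 0.005782 mol.
mass NaOH = 0.005782 x 40.00 = 0.2313 g, so %NaOH = 0.2313/0.3233 x 100 = 71.5%.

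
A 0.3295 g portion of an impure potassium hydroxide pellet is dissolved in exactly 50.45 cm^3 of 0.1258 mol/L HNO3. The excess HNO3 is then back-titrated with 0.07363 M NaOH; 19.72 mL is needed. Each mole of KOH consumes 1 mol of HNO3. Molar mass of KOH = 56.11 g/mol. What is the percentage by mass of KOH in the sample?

Total n(HNO3) added = 0.1258 x 0.05045 = 0.006347 mol.
n(NaOH) used = 0.07363 x 0.01972 = 0.001452 mol, which equals the excess n(HNO3).
So n(HNO3) consumed by the sample = 0.006347 - 0.001452 = 0.004895 mol.
n(KOH) = 0.004895 / 1 = 0.004895 mol.
mass KOH = 0.004895 x 56.11 = 0.2746 g, so %KOH = 0.2746/0.3295 x 100 = 83.3%.

83.3%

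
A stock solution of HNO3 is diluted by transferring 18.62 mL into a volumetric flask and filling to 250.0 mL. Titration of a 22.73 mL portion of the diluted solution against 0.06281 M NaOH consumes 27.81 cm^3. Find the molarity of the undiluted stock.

1.03 M

n(NaOH) = 0.06281 x 0.02781 = 0.001747 mol.
n(HNO3) in the aliquot = 0.001747 mol.
[diluted HNO3] = 0.001747 / 0.02273 = 0.07685 M.
Dilution factor = 250.0/18.62 = 13.43, so [stock] = 0.07685 x 13.43 = 1.03 M.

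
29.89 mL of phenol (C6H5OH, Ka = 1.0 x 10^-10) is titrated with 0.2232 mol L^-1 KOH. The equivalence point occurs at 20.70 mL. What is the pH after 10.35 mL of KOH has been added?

10.35 mL is exactly half the equivalence volume (20.70/2), i.e. the half-equivalence point.
There, n(HA) = n(A^-), so pH = pKa = -log(1.0 x 10^-10) = 10.00.

10.00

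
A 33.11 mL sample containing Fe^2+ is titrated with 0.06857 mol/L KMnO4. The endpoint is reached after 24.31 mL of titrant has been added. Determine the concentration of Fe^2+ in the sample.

0.252 M

n(KMnO4) = 0.06857 x 0.02431 = 0.001667 mol.
From the balanced equation, 1 mol KMnO4 reacts with 5 mol Fe^2+, so n(Fe^2+) = 0.001667 x 5/1 = 0.008335 mol.
[Fe^2+] = 0.008335 / 0.03311 L = 0.252 M.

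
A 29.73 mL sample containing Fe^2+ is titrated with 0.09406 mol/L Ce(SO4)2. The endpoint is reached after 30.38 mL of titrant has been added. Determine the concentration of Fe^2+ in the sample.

n(Ce(SO4)2) = 0.09406 x 0.03038 = 0.002858 mol.
From the balanced equation, 1 mol Ce(SO4)2 reacts with 1 mol Fe^2+, so n(Fe^2+) = 0.002858 x 1/1 = 0.002858 mol.
[Fe^2+] = 0.002858 / 0.02973 L = 0.0961 M.

0.0961 M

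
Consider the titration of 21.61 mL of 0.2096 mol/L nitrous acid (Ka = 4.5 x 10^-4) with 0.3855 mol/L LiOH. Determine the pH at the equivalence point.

n(HNO2) = 0.2096 x 0.02161 = 0.004529 mol; V(LiOH) at equivalence = 0.004529/0.3855 = 0.01175 L.
At equivalence all the acid is converted to NO2-; total volume = 0.02161 + 0.01175 = 0.03336 L, so [NO2-] = 0.004529/0.03336 = 0.1358 M.
Kb = Kw/Ka = 1.0e-14 / 4.5 x 10^-4 = 2.22e-11.
[OH^-] = sqrt(Kb x [NO2-]) = sqrt(2.22e-11 x 0.1358) = 1.74e-6 M.
pOH = 5.76, so pH = 14.00 - 5.76 = 8.24.

8.24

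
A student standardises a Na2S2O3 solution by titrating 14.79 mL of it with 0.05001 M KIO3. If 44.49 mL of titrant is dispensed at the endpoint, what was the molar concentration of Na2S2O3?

n(KIO3) = 0.05001 x 0.04449 = 0.002225 mol.
From the balanced equation, 1 mol KIO3 reacts with 6 mol Na2S2O3, so n(Na2S2O3) = 0.002225 x 6/1 = 0.01335 mol.
[Na2S2O3] = 0.01335 / 0.01479 L = 0.903 M.

0.903 M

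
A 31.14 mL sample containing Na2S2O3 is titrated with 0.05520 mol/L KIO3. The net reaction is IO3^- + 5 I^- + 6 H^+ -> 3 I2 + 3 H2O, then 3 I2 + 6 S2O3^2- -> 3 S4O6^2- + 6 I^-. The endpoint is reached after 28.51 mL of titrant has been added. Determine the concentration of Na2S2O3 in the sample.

0.303 M

n(KIO3) = 0.05520 x 0.02851 = 0.001574 mol.
From the balanced equation, 1 mol KIO3 reacts with 6 mol Na2S2O3, so n(Na2S2O3) = 0.001574 x 6/1 = 0.009443 mol.
[Na2S2O3] = 0.009443 / 0.03114 L = 0.303 M.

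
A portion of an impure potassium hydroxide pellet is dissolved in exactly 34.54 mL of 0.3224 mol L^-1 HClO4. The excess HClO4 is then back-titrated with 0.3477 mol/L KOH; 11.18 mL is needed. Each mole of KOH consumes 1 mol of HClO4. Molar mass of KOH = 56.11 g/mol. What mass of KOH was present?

Total n(HClO4) added = 0.3224 x 0.03454 = 0.01114 mol.
n(KOH) used = 0.3477 x 0.01118 = 0.003887 mol, which equals the excess n(HClO4).
So n(HClO4) consumed by the sample = 0.01114 - 0.003887 = 0.007248 mol.
n(KOH) = 0.007248 / 1 = 0.007248 mol.
mass = 0.007248 mol x 56.11 g/mol = 0.407 g.

0.407 g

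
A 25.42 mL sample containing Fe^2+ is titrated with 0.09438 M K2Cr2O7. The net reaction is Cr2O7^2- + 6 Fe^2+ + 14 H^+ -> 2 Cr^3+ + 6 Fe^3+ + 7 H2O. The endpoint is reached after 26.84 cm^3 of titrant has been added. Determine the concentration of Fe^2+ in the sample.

n(K2Cr2O7) = 0.09438 x 0.02684 = 0.002533 mol.
From the balanced equation, 1 mol K2Cr2O7 reacts with 6 mol Fe^2+, so n(Fe^2+) = 0.002533 x 6/1 = 0.01520 mol.
[Fe^2+] = 0.01520 / 0.02542 L = 0.598 M.

0.598 M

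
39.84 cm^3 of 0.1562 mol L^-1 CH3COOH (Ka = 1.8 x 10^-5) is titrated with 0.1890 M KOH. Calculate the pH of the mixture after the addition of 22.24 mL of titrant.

5.06

Initial n(CH3COOH) = 0.1562 x 0.03984 = 0.006223 mol.
n(KOH) added = 0.1890 x 0.02224 = 0.004203 mol, converting that many moles of CH3COOH to CH3COO-.
Remaining n(CH3COOH) = 0.002020 mol; n(CH3COO-) = 0.004203 mol.
By Henderson-Hasselbalch, pH = pKa + log([A^-]/[HA]) = 4.74 + log(0.004203/0.002020) = 4.74 + (+0.32) = 5.06.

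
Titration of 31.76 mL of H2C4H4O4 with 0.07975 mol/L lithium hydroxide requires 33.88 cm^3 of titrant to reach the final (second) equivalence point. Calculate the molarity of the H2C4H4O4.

0.0425 M

n(LiOH) = 0.07975 x 0.03388 = 0.002702 mol.
At the final (second) equivalence point, 2 mol OH^- react per mol H2C4H4O4, so n(H2C4H4O4) = 0.002702 / 2 = 0.001351 mol.
[H2C4H4O4] = 0.001351 / 0.03176 L = 0.0425 M.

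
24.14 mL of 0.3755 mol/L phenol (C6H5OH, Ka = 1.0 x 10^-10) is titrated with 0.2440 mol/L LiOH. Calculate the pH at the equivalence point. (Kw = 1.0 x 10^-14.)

11.58

n(C6H5OH) = 0.3755 x 0.02414 = 0.009065 mol; V(LiOH) at equivalence = 0.009065/0.2440 = 0.03715 L.
At equivalence all the acid is converted to C6H5O-; total volume = 0.02414 + 0.03715 = 0.06129 L, so [C6H5O-] = 0.009065/0.06129 = 0.1479 M.
Kb = Kw/Ka = 1.0e-14 / 1.0 x 10^-10 = 0.000100.
[OH^-] = sqrt(Kb x [C6H5O-]) = sqrt(0.000100 x 0.1479) = 0.00385 M.
pOH = 2.42, so pH = 14.00 - 2.42 = 11.58.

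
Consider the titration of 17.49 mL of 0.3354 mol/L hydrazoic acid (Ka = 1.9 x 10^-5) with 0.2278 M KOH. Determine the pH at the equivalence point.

8.93

n(HN3) = 0.3354 x 0.01749 = 0.005866 mol; V(KOH) at equivalence = 0.005866/0.2278 = 0.02575 L.
At equivalence all the acid is converted to N3-; total volume = 0.01749 + 0.02575 = 0.04324 L, so [N3-] = 0.005866/0.04324 = 0.1357 M.
Kb = Kw/Ka = 1.0e-14 / 1.9 x 10^-5 = 5.26e-10.
[OH^-] = sqrt(Kb x [N3-]) = sqrt(5.26e-10 x 0.1357) = 8.45e-6 M.
pOH = 5.07, so pH = 14.00 - 5.07 = 8.93.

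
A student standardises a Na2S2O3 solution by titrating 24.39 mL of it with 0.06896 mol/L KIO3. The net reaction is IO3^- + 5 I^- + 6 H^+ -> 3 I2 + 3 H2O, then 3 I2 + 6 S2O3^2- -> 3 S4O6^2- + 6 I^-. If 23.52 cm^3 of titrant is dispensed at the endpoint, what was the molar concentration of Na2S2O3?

n(KIO3) = 0.06896 x 0.02352 = 0.001622 mol.
From the balanced equation, 1 mol KIO3 reacts with 6 mol Na2S2O3, so n(Na2S2O3) = 0.001622 x 6/1 = 0.009732 mol.
[Na2S2O3] = 0.009732 / 0.02439 L = 0.399 M.

0.399 M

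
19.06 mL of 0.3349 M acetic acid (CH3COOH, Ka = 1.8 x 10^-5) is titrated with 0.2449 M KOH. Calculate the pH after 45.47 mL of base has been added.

n(acid) = 0.3349 x 0.01906 = 0.006383 mol; n(KOH) added = 0.2449 x 0.04547 = 0.01114 mol.
Base is in excess by 0.01114 - 0.006383 = 0.004752 mol in a total volume of 0.06453 L.
[OH^-] = 0.004752/0.06453 = 0.07365 M, so pOH = 1.13 and pH = 14.00 - 1.13 = 12.87.

12.87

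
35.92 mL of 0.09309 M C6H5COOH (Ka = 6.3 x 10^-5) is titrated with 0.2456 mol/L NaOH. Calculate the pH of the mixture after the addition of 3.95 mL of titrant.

Initial n(C6H5COOH) = 0.09309 x 0.03592 = 0.003344 mol.
n(NaOH) added = 0.2456 x 0.003950 = 0.0009701 mol, converting that many moles of C6H5COOH to C6H5COO-.
Remaining n(C6H5COOH) = 0.002374 mol; n(C6H5COO-) = 0.0009701 mol.
By Henderson-Hasselbalch, pH = pKa + log([A^-]/[HA]) = 4.20 + log(0.0009701/0.002374) = 4.20 + (-0.39) = 3.81.

3.81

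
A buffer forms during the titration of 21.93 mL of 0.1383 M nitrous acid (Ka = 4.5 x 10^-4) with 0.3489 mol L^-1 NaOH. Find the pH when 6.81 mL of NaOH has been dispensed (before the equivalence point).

3.91

Initial n(HNO2) = 0.1383 x 0.02193 = 0.003033 mol.
n(NaOH) added = 0.3489 x 0.006810 = 0.002376 mol, converting that many moles of HNO2 to NO2-.
Remaining n(HNO2) = 0.0006569 mol; n(NO2-) = 0.002376 mol.
By Henderson-Hasselbalch, pH = pKa + log([A^-]/[HA]) = 3.35 + log(0.002376/0.0006569) = 3.35 + (+0.56) = 3.91.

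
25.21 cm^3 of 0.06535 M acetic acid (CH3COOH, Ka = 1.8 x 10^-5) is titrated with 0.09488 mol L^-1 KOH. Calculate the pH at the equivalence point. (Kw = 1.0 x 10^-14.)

n(CH3COOH) = 0.06535 x 0.02521 = 0.001647 mol; V(KOH) at equivalence = 0.001647/0.09488 = 0.01736 L.
At equivalence all the acid is converted to CH3COO-; total volume = 0.02521 + 0.01736 = 0.04257 L, so [CH3COO-] = 0.001647/0.04257 = 0.03870 M.
Kb = Kw/Ka = 1.0e-14 / 1.8 x 10^-5 = 5.56e-10.
[OH^-] = sqrt(Kb x [CH3COO-]) = sqrt(5.56e-10 x 0.03870) = 4.64e-6 M.
pOH = 5.33, so pH = 14.00 - 5.33 = 8.67.

8.67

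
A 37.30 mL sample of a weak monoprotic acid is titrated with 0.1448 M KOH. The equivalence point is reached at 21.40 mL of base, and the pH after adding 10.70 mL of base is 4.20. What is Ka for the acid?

6.3 x 10^-5

10.70 mL is half of the equivalence volume, so this is the half-equivalence point where [HA] = [A^-].
At half-equivalence pH = pKa, so pKa = 4.20.
Ka = 10^(-4.20) = 6.3 x 10^-5.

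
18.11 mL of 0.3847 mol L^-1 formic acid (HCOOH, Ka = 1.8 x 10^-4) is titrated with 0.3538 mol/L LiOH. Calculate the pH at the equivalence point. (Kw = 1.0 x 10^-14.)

n(HCOOH) = 0.3847 x 0.01811 = 0.006967 mol; V(LiOH) at equivalence = 0.006967/0.3538 = 0.01969 L.
At equivalence all the acid is converted to HCOO-; total volume = 0.01811 + 0.01969 = 0.03780 L, so [HCOO-] = 0.006967/0.03780 = 0.1843 M.
Kb = Kw/Ka = 1.0e-14 / 1.8 x 10^-4 = 5.56e-11.
[OH^-] = sqrt(Kb x [HCOO-]) = sqrt(5.56e-11 x 0.1843) = 3.20e-6 M.
pOH = 5.49, so pH = 14.00 - 5.49 = 8.51.

8.51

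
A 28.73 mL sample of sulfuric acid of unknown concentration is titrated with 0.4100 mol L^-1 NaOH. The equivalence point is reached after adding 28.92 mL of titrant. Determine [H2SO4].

0.206 M

n(NaOH) delivered = 0.4100 x 0.02892 = 0.01186 mol.
The reaction is 1 H2SO4 + 2 NaOH, so n(H2SO4) = 0.01186 x 1/2 = 0.005929 mol.
[H2SO4] = 0.005929 mol / 0.02873 L = 0.206 M.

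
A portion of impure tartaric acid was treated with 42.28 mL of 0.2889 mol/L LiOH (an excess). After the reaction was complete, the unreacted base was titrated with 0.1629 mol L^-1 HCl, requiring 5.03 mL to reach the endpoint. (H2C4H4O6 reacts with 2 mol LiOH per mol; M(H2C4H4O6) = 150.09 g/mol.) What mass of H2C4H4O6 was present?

0.855 g

Total n(LiOH) added = 0.2889 x 0.04228 = 0.01221 mol.
n(HCl) used = 0.1629 x 0.005030 = 0.0008194 mol, which equals the excess n(LiOH).
So n(LiOH) consumed by the sample = 0.01221 - 0.0008194 = 0.01140 mol.
n(H2C4H4O6) = 0.01140 / 2 = 0.005698 mol.
mass = 0.005698 mol x 150.09 g/mol = 0.855 g.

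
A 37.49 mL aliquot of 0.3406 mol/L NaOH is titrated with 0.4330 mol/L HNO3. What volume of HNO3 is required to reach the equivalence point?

n(NaOH) = 0.3406 mol/L x 0.03749 L = 0.01277 mol.
At equivalence n(HNO3) = n(NaOH) = 0.01277 mol.
V(HNO3) = 0.01277 / 0.4330 = 0.02949 L = 29.5 mL.

29.5 mL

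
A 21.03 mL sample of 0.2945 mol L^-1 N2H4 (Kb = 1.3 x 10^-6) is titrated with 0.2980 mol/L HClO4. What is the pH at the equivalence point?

4.47

n(N2H4) = 0.2945 x 0.02103 = 0.006193 mol; V(HClO4) at equivalence = 0.006193/0.2980 = 0.02078 L.
At equivalence the base is fully converted to N2H5+; total volume = 0.04181 L, so [N2H5+] = 0.006193/0.04181 = 0.1481 M.
Ka(N2H5+) = Kw/Kb = 1.0e-14 / 1.3 x 10^-6 = 7.69e-9.
[H^+] = sqrt(Ka x [N2H5+]) = sqrt(7.69e-9 x 0.1481) = 3.38e-5 M.
pH = -log(3.38e-5) = 4.47.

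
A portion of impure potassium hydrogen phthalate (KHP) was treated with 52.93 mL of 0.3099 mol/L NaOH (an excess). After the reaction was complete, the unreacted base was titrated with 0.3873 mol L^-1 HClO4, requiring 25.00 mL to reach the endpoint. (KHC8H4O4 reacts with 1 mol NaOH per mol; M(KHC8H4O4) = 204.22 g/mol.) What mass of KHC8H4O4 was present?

1.37 g

Total n(NaOH) added = 0.3099 x 0.05293 = 0.01640 mol.
n(HClO4) used = 0.3873 x 0.02500 = 0.009682 mol, which equals the excess n(NaOH).
So n(NaOH) consumed by the sample = 0.01640 - 0.009682 = 0.006721 mol.
n(KHC8H4O4) = 0.006721 / 1 = 0.006721 mol.
mass = 0.006721 mol x 204.22 g/mol = 1.37 g.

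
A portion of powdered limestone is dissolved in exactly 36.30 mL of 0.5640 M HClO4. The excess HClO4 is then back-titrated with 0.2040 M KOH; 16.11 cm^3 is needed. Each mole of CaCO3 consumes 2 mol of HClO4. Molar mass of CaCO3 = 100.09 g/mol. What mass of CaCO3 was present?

0.860 g

Total n(HClO4) added = 0.5640 x 0.03630 = 0.02047 mol.
n(KOH) used = 0.2040 x 0.01611 = 0.003286 mol, which equals the excess n(HClO4).
So n(HClO4) consumed by the sample = 0.02047 - 0.003286 = 0.01719 mol.
n(CaCO3) = 0.01719 / 2 = 0.008593 mol.
mass = 0.008593 mol x 100.09 g/mol = 0.860 g.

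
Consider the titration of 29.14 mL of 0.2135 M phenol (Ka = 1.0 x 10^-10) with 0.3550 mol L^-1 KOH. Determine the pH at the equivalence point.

n(C6H5OH) = 0.2135 x 0.02914 = 0.006221 mol; V(KOH) at equivalence = 0.006221/0.3550 = 0.01753 L.
At equivalence all the acid is converted to C6H5O-; total volume = 0.02914 + 0.01753 = 0.04667 L, so [C6H5O-] = 0.006221/0.04667 = 0.1333 M.
Kb = Kw/Ka = 1.0e-14 / 1.0 x 10^-10 = 0.000100.
[OH^-] = sqrt(Kb x [C6H5O-]) = sqrt(0.000100 x 0.1333) = 0.00365 M.
pOH = 2.44, so pH = 14.00 - 2.44 = 11.56.

11.56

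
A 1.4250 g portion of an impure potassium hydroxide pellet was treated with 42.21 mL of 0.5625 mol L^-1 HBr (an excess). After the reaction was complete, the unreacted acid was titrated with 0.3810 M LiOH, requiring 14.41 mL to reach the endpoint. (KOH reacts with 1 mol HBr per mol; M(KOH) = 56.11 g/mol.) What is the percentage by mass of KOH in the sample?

71.9%

Total n(HBr) added = 0.5625 x 0.04221 = 0.02374 mol.
n(LiOH) used = 0.3810 x 0.01441 = 0.005490 mol, which equals the excess n(HBr).
So n(HBr) consumed by the sample = 0.02374 - 0.005490 = 0.01825 mol.
n(KOH) = 0.01825 / 1 = 0.01825 mol.
mass KOH = 0.01825 x 56.11 = 1.024 g, so %KOH = 1.024/1.4250 x 100 = 71.9%.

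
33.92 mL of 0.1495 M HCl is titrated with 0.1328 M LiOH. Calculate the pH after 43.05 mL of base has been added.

11.92

n(acid) = 0.1495 x 0.03392 = 0.005071 mol; n(LiOH) added = 0.1328 x 0.04305 = 0.005717 mol.
Base is in excess by 0.005717 - 0.005071 = 0.0006460 mol in a total volume of 0.07697 L.
[OH^-] = 0.0006460/0.07697 = 0.008393 M, so pOH = 2.08 and pH = 14.00 - 2.08 = 11.92.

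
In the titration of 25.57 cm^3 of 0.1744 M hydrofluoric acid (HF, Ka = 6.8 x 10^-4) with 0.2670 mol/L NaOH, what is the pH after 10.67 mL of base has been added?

Initial n(HF) = 0.1744 x 0.02557 = 0.004459 mol.
n(NaOH) added = 0.2670 x 0.01067 = 0.002849 mol, converting that many moles of HF to F-.
Remaining n(HF) = 0.001611 mol; n(F-) = 0.002849 mol.
By Henderson-Hasselbalch, pH = pKa + log([A^-]/[HA]) = 3.17 + log(0.002849/0.001611) = 3.17 + (+0.25) = 3.42.

3.42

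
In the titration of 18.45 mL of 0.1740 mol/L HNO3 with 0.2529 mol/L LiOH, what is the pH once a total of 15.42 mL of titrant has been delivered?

n(acid) = 0.1740 x 0.01845 = 0.003210 mol; n(LiOH) added = 0.2529 x 0.01542 = 0.003900 mol.
Base is in excess by 0.003900 - 0.003210 = 0.0006894 mol in a total volume of 0.03387 L.
[OH^-] = 0.0006894/0.03387 = 0.02035 M, so pOH = 1.69 and pH = 14.00 - 1.69 = 12.31.

12.31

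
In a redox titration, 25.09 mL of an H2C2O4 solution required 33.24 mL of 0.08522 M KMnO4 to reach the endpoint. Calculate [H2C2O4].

n(KMnO4) = 0.08522 x 0.03324 = 0.002833 mol.
From the balanced equation, 2 mol KMnO4 reacts with 5 mol H2C2O4, so n(H2C2O4) = 0.002833 x 5/2 = 0.007082 mol.
[H2C2O4] = 0.007082 / 0.02509 L = 0.282 M.

0.282 M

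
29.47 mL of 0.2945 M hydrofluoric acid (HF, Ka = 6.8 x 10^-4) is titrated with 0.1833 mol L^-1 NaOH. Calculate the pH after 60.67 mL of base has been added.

n(acid) = 0.2945 x 0.02947 = 0.008679 mol; n(NaOH) added = 0.1833 x 0.06067 = 0.01112 mol.
Base is in excess by 0.01112 - 0.008679 = 0.002442 mol in a total volume of 0.09014 L.
[OH^-] = 0.002442/0.09014 = 0.02709 M, so pOH = 1.57 and pH = 14.00 - 1.57 = 12.43.

12.43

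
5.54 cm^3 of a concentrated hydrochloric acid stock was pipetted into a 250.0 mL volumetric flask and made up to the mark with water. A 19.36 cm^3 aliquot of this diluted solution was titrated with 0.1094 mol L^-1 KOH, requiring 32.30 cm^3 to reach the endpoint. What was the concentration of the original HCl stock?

n(KOH) = 0.1094 x 0.03230 = 0.003534 mol.
n(HCl) in the aliquot = 0.003534 mol.
[diluted HCl] = 0.003534 / 0.01936 = 0.1825 M.
Dilution factor = 250.0/5.540 = 45.13, so [stock] = 0.1825 x 45.13 = 8.24 M.

8.24 M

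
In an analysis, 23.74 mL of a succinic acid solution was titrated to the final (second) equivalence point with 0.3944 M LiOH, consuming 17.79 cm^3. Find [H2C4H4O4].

n(LiOH) = 0.3944 x 0.01779 = 0.007016 mol.
At the final (second) equivalence point, 2 mol OH^- react per mol H2C4H4O4, so n(H2C4H4O4) = 0.007016 / 2 = 0.003508 mol.
[H2C4H4O4] = 0.003508 / 0.02374 L = 0.148 M.

0.148 M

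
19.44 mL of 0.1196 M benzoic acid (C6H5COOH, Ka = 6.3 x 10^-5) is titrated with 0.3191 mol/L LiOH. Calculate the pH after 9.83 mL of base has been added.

12.44

n(acid) = 0.1196 x 0.01944 = 0.002325 mol; n(LiOH) added = 0.3191 x 0.009830 = 0.003137 mol.
Base is in excess by 0.003137 - 0.002325 = 0.0008117 mol in a total volume of 0.02927 L.
[OH^-] = 0.0008117/0.02927 = 0.02773 M, so pOH = 1.56 and pH = 14.00 - 1.56 = 12.44.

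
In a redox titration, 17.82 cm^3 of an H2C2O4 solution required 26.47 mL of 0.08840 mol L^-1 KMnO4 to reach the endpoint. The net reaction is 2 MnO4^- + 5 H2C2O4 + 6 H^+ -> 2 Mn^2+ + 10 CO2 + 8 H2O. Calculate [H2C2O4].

n(KMnO4) = 0.08840 x 0.02647 = 0.002340 mol.
From the balanced equation, 2 mol KMnO4 reacts with 5 mol H2C2O4, so n(H2C2O4) = 0.002340 x 5/2 = 0.005850 mol.
[H2C2O4] = 0.005850 / 0.01782 L = 0.328 M.

0.328 M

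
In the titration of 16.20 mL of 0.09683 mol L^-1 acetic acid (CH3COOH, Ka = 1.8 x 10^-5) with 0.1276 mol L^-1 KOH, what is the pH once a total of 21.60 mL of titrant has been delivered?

n(acid) = 0.09683 x 0.01620 = 0.001569 mol; n(KOH) added = 0.1276 x 0.02160 = 0.002756 mol.
Base is in excess by 0.002756 - 0.001569 = 0.001188 mol in a total volume of 0.03780 L.
[OH^-] = 0.001188/0.03780 = 0.03142 M, so pOH = 1.50 and pH = 14.00 - 1.50 = 12.50.

12.50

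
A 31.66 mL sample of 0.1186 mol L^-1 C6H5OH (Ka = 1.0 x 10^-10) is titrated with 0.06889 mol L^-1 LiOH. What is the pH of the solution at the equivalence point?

n(C6H5OH) = 0.1186 x 0.03166 = 0.003755 mol; V(LiOH) at equivalence = 0.003755/0.06889 = 0.05451 L.
At equivalence all the acid is converted to C6H5O-; total volume = 0.03166 + 0.05451 = 0.08617 L, so [C6H5O-] = 0.003755/0.08617 = 0.04358 M.
Kb = Kw/Ka = 1.0e-14 / 1.0 x 10^-10 = 0.000100.
[OH^-] = sqrt(Kb x [C6H5O-]) = sqrt(0.000100 x 0.04358) = 0.00209 M.
pOH = 2.68, so pH = 14.00 - 2.68 = 11.32.

11.32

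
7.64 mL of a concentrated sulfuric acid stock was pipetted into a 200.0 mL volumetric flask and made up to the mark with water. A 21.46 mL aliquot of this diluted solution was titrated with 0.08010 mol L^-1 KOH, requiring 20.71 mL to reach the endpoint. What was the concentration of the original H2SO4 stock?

1.01 M

n(KOH) = 0.08010 x 0.02071 = 0.001659 mol.
n(H2SO4) in the aliquot = 0.001659 x 1/2 = 0.0008294 mol.
[diluted H2SO4] = 0.0008294 / 0.02146 = 0.03865 M.
Dilution factor = 200.0/7.640 = 26.18, so [stock] = 0.03865 x 26.18 = 1.01 M.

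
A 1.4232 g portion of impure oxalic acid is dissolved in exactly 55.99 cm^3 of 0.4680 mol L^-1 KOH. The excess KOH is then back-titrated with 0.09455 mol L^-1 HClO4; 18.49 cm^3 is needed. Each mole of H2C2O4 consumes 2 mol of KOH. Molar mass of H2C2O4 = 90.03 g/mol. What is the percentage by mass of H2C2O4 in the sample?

Total n(KOH) added = 0.4680 x 0.05599 = 0.02620 mol.
n(HClO4) used = 0.09455 x 0.01849 = 0.001748 mol, which equals the excess n(KOH).
So n(KOH) consumed by the sample = 0.02620 - 0.001748 = 0.02446 mol.
n(H2C2O4) = 0.02446 / 2 = 0.01223 mol.
mass H2C2O4 = 0.01223 x 90.03 = 1.101 g, so %H2C2O4 = 1.101/1.4232 x 100 = 77.4%.

77.4%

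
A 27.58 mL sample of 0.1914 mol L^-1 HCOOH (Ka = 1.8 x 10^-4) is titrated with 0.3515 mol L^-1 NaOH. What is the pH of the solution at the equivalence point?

n(HCOOH) = 0.1914 x 0.02758 = 0.005279 mol; V(NaOH) at equivalence = 0.005279/0.3515 = 0.01502 L.
At equivalence all the acid is converted to HCOO-; total volume = 0.02758 + 0.01502 = 0.04260 L, so [HCOO-] = 0.005279/0.04260 = 0.1239 M.
Kb = Kw/Ka = 1.0e-14 / 1.8 x 10^-4 = 5.56e-11.
[OH^-] = sqrt(Kb x [HCOO-]) = sqrt(5.56e-11 x 0.1239) = 2.62e-6 M.
pOH = 5.58, so pH = 14.00 - 5.58 = 8.42.

8.42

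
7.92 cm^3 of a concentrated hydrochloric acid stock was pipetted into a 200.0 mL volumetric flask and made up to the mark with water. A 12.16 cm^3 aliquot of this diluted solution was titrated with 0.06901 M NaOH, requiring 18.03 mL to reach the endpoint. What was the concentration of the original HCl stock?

n(NaOH) = 0.06901 x 0.01803 = 0.001244 mol.
n(HCl) in the aliquot = 0.001244 mol.
[diluted HCl] = 0.001244 / 0.01216 = 0.1023 M.
Dilution factor = 200.0/7.920 = 25.25, so [stock] = 0.1023 x 25.25 = 2.58 M.

2.58 M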